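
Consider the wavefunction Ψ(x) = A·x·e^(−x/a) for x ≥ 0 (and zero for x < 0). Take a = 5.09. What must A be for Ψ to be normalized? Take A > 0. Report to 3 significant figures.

A ≈ 0.174

The normalization condition is ∫|Ψ|² dx = 1 from 0 to ∞.
The integral (without the A² prefactor) comes out to a^3/4.
So A² = (a^3/4)^(−1).
Substituting a = 5.09 gives A² = 0.03033, so A = 0.1742.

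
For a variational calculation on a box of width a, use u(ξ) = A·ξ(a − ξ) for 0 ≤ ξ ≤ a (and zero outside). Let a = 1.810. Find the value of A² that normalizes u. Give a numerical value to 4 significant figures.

A^2 ≈ 1.544

The normalization condition is ∫|u|² dξ = 1 from 0 to a.
Expanding the polynomial and integrating term by term, with u = A·ξ(a − ξ), the integral evaluates to A²·[a^5/30].
So A² = (a^5/30)^(−1).
Substituting a = 1.810 gives A² = 1.5443, so A = 1.2427.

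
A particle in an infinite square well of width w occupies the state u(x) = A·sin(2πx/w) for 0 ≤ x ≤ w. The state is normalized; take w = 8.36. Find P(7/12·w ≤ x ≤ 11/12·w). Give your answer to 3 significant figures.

The probability is P = ∫ |u|² dx over [7/12·w, 11/12·w].
Since A² = 1/(w/2), this is the region integral divided by the full normalization integral.
Substituting t = x/w, A² and the length scale cancel in the ratio: P = ∫_{7/12}^{11/12} sin(2·π·t)^2 dt / ∫_{0}^{1} sin(2·π·t)^2 dt.
An antiderivative of sin(2·π·t)^2 is t/2 - sin(4·π·t)/(8·π); evaluating from 7/12 to 11/12 gives √(3)/(8·π) + 1/6, while the full integral is 1/2.
The result is P = (√(3)/4 + π/3)/π.

P ≈ 0.471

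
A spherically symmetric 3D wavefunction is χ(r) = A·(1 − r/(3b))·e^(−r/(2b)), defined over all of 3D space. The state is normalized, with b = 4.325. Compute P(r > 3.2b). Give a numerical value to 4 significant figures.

P = ∫ |χ|² 4πr² dr over r > 3.2b.
A² is fixed by ∫₀^∞ 4πr²|χ|² dr = 1, i.e. A² = (8·π·b^3/3)^(−1).
Let u = r/b; then A², 4π and the length scale all cancel, so P = ∫_{3.2}^{∞} u^2·(1 - u/3)^2·e^(-u) du ÷ ∫_{0}^{∞} u^2·(1 - u/3)^2·e^(-u) du.
Using ∫ u^2·(1 - u/3)^2·e^(-u) du = (-u^4 + 2·u^3 - 3·u^2 - 6·u - 6)·e^(-u)/9, the numerator is 6614·e^(-16/5)/625 and the denominator is 2/3.
Taking the ratio yields P = 0.64704.

P ≈ 0.6470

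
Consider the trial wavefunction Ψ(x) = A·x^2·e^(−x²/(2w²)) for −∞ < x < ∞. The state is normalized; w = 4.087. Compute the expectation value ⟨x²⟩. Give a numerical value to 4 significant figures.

⟨x²⟩ = ∫ x^2 |Ψ|² dx over the full domain.
Differentiating ∫e^(−αx²) dx = √(π/α) under α to get the higher moments, evaluating both integrals, ⟨x²⟩ = 5·w^2/2.
Putting w = 4.087 gives 41.759.

⟨x^2⟩ ≈ 41.76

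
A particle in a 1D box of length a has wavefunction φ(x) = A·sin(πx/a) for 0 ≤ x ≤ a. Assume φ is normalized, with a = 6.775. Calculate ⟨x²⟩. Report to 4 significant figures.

By definition ⟨x²⟩ = ∫ x^2 |φ(x)|² dx.
The ratio of the moment integral to the normalization integral gives ⟨x²⟩ = -a^2/(2·π^2) + a^2/3.
Putting a = 6.775 gives 12.975.

⟨x^2⟩ ≈ 12.97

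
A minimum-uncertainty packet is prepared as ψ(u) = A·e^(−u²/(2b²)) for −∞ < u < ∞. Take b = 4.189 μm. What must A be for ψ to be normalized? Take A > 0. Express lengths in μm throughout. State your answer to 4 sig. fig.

Require ∫ |ψ|² du = 1 over the whole domain.
With ψ = A·e^(−u²/(2b²)), the integral evaluates to A²·[√(π)·b].
Setting this equal to 1 gives A² = 1/(√(π)·b).
With b = 4.189: A² = 0.13468 and A = 0.36699.

A ≈ 0.3670 μm^(-1/2)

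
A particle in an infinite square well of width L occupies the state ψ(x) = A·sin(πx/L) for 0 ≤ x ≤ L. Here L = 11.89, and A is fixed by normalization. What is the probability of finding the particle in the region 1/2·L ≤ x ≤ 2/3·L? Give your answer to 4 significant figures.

The probability is P = ∫ |ψ|² dx over [1/2·L, 2/3·L].
The normalization integral ∫|ψ|²dx over the whole domain equals L/2·A², and A² cancels in the ratio.
Let u = x/L; then A² and the length scale cancel, so P = ∫_{1/2}^{2/3} sin(π·u)^2 du ÷ ∫_{0}^{1} sin(π·u)^2 du.
An antiderivative of sin(π·u)^2 is u/2 - sin(2·π·u)/(4·π); evaluating from 1/2 to 2/3 gives √(3)/(8·π) + 1/12, while the full integral is 1/2.
The result is P = (√(3)/4 + π/6)/π.

P ≈ 0.3045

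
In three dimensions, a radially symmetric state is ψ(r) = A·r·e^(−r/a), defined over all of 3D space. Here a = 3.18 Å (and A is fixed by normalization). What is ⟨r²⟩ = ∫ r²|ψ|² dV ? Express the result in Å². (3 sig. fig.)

The expectation value is the |ψ|²-weighted average of r^2: ∫ r^2|ψ|² 4πr² dr.
Recall ∫₀^∞ r^m e^(−r/β) dr = m!·β^(m+1), the ratio of the moment integral to the normalization integral gives ⟨r²⟩ = 15·a^2/2.
Putting a = 3.18 gives 75.84.

⟨r^2⟩ ≈ 75.8 Å^2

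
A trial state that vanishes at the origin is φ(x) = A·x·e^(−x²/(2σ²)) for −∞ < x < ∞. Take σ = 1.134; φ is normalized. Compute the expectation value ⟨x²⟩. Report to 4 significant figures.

⟨x²⟩ = ∫ x^2 |φ|² dx over the full domain.
With ∫_{−∞}^{∞} x^(2m) e^(−αx²) dx = (2m−1)!!·√π / (2^m α^(m+1/2)), the ratio of the moment integral to the normalization integral gives ⟨x²⟩ = 3·σ^2/2.
With σ = 1.134, ⟨x^2⟩ = 1.9289.

⟨x^2⟩ ≈ 1.929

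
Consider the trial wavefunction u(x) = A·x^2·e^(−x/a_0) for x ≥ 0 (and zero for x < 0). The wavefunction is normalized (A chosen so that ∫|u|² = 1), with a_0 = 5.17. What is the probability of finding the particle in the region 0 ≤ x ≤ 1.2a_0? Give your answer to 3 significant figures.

P ≈ 0.0959

The probability is P = ∫ |u|² dx over [0, 1.2a_0].
With A² fixed by ∫|u|² = 1, i.e. A² = (3·a_0^5/4)^(−1), substitute and integrate.
In terms of t = x/a_0 (A² and the length scale cancel between numerator and denominator), P = [∫_{0}^{1.2} t^4·e^(-2·t) dt] / [∫_{0}^{∞} t^4·e^(-2·t) dt].
With ∫ t^4·e^(-2·t) dt = -(t^4/2 + t^3 + 3·t^2/2 + 3·t/2 + 3/4)·e^(-2·t) + C, the region integral is ≈ 0.071901 and the full one is 3/4.
The result is P = 0.09587.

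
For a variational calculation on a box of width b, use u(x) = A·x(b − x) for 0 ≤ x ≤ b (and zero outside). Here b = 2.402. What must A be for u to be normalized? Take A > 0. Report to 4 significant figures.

A ≈ 0.6125

The normalization condition is ∫|u|² dx = 1 from 0 to b.
Carrying out the integral gives A² · b^5/30.
Setting this equal to 1 gives A² = 1/(b^5/30).
With b = 2.402: A² = 0.37519 and A = 0.61253.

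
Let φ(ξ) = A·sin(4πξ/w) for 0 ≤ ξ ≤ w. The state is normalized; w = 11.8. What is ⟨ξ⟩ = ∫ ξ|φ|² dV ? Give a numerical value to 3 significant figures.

⟨ξ⟩ ≈ 5.90

⟨ξ⟩ = ∫ ξ |φ|² dξ over the full domain.
With ∫₀^w sin²(nπξ/w) dξ = w/2, since the A² factors cancel between numerator and denominator, ⟨ξ⟩ = w/2.
Putting w = 11.8 gives 5.900.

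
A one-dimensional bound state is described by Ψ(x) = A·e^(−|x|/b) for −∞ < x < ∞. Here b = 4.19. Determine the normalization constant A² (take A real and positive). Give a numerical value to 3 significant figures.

We need A² ∫|f|² dx = 1, taking the integral from −∞ to ∞.
The integral (without the A² prefactor) comes out to b.
So A² = (b)^(−1).
Plugging in b = 4.19 yields A = 0.4885.

A^2 ≈ 0.239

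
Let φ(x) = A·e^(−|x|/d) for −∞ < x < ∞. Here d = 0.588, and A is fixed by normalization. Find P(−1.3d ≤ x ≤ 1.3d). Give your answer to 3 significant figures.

The probability is P = ∫ |φ|² dx over [−1.3d, 1.3d].
The normalization integral ∫|φ|²dx over the whole domain equals d·A², and A² cancels in the ratio.
By symmetry take twice the x ≥ 0 contribution in numerator and denominator; the 2's cancel. Substituting u = x/d, A² and the length scale cancel in the ratio: P = ∫_{0}^{1.3} e^(-2·u) du / ∫_{0}^{∞} e^(-2·u) du.
With ∫ e^(-2·u) du = -e^(-2·u)/2 + C, the region integral is 1/2 - e^(-13/5)/2 and the full one is 1/2.
Evaluating gives P = 0.9257.

P ≈ 0.926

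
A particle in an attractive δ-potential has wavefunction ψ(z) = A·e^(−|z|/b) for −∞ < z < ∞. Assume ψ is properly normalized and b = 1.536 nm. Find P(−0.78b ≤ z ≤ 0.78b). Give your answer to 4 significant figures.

|ψ|² is the probability density, so P = ∫_{−0.78b}^{0.78b} |ψ|² dz.
With A² fixed by ∫|ψ|² = 1, i.e. A² = (b)^(−1), substitute and integrate.
By symmetry take twice the z ≥ 0 contribution in numerator and denominator; the 2's cancel. Let u = z/b; then A² and the length scale cancel, so P = ∫_{0}^{0.78} e^(-2·u) du ÷ ∫_{0}^{∞} e^(-2·u) du.
Using ∫ e^(-2·u) du = -e^(-2·u)/2, the numerator is 1/2 - e^(-39/25)/2 and the denominator is 1/2.
The result is P = 0.78986.

P ≈ 0.7899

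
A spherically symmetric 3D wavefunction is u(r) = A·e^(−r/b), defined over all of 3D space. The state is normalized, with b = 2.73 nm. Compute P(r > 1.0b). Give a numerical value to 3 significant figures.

P ≈ 0.677

With dV = 4πr²dr, the probability is ∫|u|² dV over r > 1.0b.
The full normalization integral is A²·[π·b^3] = 1, fixing A².
Substituting t = r/b, A², 4π and the length scale all cancel in the ratio: P = ∫_{1.0}^{∞} t^2·e^(-2·t) dt / ∫_{0}^{∞} t^2·e^(-2·t) dt.
Using ∫ t^2·e^(-2·t) dt = -(2·t^2 + 2·t + 1)·e^(-2·t)/4, the numerator is 5·e^(-2)/4 and the denominator is 1/4.
Taking the ratio yields P = 0.6767.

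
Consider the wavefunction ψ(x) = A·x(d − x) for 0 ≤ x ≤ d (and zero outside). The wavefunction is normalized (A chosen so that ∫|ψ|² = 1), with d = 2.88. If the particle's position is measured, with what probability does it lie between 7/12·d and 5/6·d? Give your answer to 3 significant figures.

P = ∫_{7/12·d}^{5/6·d} |ψ(x)|² dx.
The normalization integral ∫|ψ|²dx over the whole domain equals d^5/30·A², and A² cancels in the ratio.
In terms of u = x/d (A² and the length scale cancel between numerator and denominator), P = [∫_{7/12}^{5/6} u^2·(1 - u)^2 du] / [∫_{0}^{1} u^2·(1 - u)^2 du].
An antiderivative of u^2·(1 - u)^2 is u^3·(6·u^2 - 15·u + 10)/30; evaluating from 7/12 to 5/6 gives ≈ 0.010371, while the full integral is 1/30.
The result is P = 0.3111.

P ≈ 0.311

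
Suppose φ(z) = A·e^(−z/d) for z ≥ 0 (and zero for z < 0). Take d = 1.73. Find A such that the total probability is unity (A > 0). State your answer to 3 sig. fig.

A ≈ 1.08

We need A² ∫|f|² dz = 1, taking the integral from 0 to ∞.
Carrying out the integral gives A² · d/2.
Setting this equal to 1 gives A² = 1/(d/2).
Substituting d = 1.73 gives A² = 1.156, so A = 1.075.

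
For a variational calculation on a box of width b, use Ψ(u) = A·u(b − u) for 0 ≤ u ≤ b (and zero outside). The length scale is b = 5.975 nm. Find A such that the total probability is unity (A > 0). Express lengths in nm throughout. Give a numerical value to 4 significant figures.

A ≈ 0.06276 nm^(-5/2)

Require ∫ |Ψ|² du = 1 over the whole domain.
Expanding the polynomial and integrating term by term, ∫|Ψ|² du = A²·(b^5/30).
Setting this equal to 1 gives A² = 1/(b^5/30).
Plugging in b = 5.975 yields A = 0.062765.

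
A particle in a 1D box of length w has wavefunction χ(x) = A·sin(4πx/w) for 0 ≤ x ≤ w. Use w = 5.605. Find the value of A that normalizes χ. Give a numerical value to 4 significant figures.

A ≈ 0.5973

The normalization condition is ∫|χ|² dx = 1 from 0 to w.
With ∫₀^w sin²(nπx/w) dx = w/2, ∫|χ|² dx = A²·(w/2).
Plugging in w = 5.605 yields A = 0.59735.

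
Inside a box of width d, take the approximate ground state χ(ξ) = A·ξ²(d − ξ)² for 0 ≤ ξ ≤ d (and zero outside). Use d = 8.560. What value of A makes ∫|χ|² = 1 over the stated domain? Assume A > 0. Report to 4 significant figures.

We need A² ∫|f|² dξ = 1, taking the integral from 0 to d.
Expanding the polynomial and integrating term by term, the integral (without the A² prefactor) comes out to d^9/630.
So A² = (d^9/630)^(−1).
Plugging in d = 8.560 yields A = 0.0015979.

A ≈ 0.001598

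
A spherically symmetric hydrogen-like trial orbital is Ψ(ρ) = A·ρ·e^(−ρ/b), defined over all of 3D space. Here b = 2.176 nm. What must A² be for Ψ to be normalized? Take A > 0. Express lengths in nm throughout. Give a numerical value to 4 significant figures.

We need A² ∫|f|² 4πρ² dρ = 1, taking the integral from 0 to ∞.
(Spherical symmetry: dV = 4πρ² dρ.)
With ∫₀^∞ ρ^4 e^(−αρ) dρ = 4!/α^5, carrying out the integral gives A² · 3·π·b^5.
Hence A² = 1/[3·π·b^5].
Plugging in b = 2.176 yields A = 0.046636.

A^2 ≈ 0.002175 nm^(-5)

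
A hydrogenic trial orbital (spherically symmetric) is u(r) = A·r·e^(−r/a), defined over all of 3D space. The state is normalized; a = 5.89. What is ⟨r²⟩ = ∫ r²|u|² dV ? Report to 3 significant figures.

⟨r^2⟩ ≈ 260

The expectation value is the |u|²-weighted average of r^2: ∫ r^2|u|² 4πr² dr.
Recall ∫₀^∞ r^m e^(−r/β) dr = m!·β^(m+1), since the A² factors cancel between numerator and denominator, ⟨r²⟩ = 15·a^2/2.
Putting a = 5.89 gives 260.2.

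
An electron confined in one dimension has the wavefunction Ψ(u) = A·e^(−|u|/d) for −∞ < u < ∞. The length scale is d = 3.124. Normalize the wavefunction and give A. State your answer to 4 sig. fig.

The normalization condition is ∫|Ψ|² du = 1 from −∞ to ∞.
The integral (without the A² prefactor) comes out to d.
So A² = (d)^(−1).
With d = 3.124: A² = 0.32010 and A = 0.56578.

A ≈ 0.5658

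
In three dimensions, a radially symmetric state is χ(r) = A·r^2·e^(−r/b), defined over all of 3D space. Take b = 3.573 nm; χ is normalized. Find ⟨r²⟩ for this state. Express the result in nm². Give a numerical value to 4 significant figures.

⟨r^2⟩ ≈ 178.7 nm^2

By definition ⟨r²⟩ = ∫ r^2 |χ(r)|² 4πr² dr.
Evaluating both integrals, ⟨r²⟩ = 14·b^2.
With b = 3.573, ⟨r^2⟩ = 178.73.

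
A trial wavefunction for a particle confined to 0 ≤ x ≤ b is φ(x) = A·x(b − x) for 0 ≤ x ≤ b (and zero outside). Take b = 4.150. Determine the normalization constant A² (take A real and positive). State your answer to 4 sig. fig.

Require ∫ |φ|² dx = 1 over the whole domain.
Expanding the polynomial and integrating term by term, with φ = A·x(b − x), the integral evaluates to A²·[b^5/30].
So A² = (b^5/30)^(−1).
Substituting b = 4.150 gives A² = 0.024371, so A = 0.15611.

A^2 ≈ 0.02437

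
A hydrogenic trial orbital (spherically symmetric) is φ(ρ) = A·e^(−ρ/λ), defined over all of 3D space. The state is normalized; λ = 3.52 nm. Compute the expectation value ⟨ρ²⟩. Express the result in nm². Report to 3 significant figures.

⟨ρ²⟩ = ∫ ρ^2 |φ|² 4πρ² dρ over the full domain.
Recall ∫₀^∞ ρ^m e^(−ρ/β) dρ = m!·β^(m+1), the ratio of the moment integral to the normalization integral gives ⟨ρ²⟩ = 3·λ^2.
With λ = 3.52, ⟨ρ^2⟩ = 37.17.

⟨ρ^2⟩ ≈ 37.2 nm^2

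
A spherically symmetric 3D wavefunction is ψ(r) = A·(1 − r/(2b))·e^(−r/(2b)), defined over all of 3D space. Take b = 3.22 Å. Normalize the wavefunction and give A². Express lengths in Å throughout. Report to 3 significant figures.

Normalization requires ∫|ψ|² 4πr² dr = 1, integrated from 0 to ∞.
In 3D with spherical symmetry the volume element is 4πr² dr.
Recall ∫₀^∞ r^m e^(−r/β) dr = m!·β^(m+1), carrying out the integral gives A² · 8·π·b^3.
Hence A² = 1/[8·π·b^3].
Plugging in b = 3.22 yields A = 0.03452.

A^2 ≈ 0.00119 Å^(-3)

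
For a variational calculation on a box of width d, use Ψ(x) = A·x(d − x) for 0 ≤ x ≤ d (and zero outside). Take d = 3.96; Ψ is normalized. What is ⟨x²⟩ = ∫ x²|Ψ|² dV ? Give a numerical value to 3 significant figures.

⟨x^2⟩ ≈ 4.48

By definition ⟨x²⟩ = ∫ x^2 |Ψ(x)|² dx.
Expanding the polynomial and integrating term by term, since the A² factors cancel between numerator and denominator, ⟨x²⟩ = 2·d^2/7.
With d = 3.96, ⟨x^2⟩ = 4.480.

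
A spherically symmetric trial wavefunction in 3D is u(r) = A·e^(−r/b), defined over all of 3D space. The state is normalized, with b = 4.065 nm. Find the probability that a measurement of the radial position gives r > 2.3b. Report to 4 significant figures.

Integrate the radial probability density 4πr²|u|² over r > 2.3b.
The full normalization integral is A²·[π·b^3] = 1, fixing A².
Let t = r/b; then A², 4π and the length scale all cancel, so P = ∫_{2.3}^{∞} t^2·e^(-2·t) dt ÷ ∫_{0}^{∞} t^2·e^(-2·t) dt.
With ∫ t^2·e^(-2·t) dt = -(2·t^2 + 2·t + 1)·e^(-2·t)/4 + C, the region integral is 809·e^(-23/5)/200 and the full one is 1/4.
The region integral divided by the full integral gives P = 0.16264.

P ≈ 0.1626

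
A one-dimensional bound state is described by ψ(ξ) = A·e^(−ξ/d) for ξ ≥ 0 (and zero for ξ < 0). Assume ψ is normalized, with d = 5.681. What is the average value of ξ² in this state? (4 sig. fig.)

⟨ξ^2⟩ ≈ 16.14

The expectation value is the |ψ|²-weighted average of ξ^2: ∫ ξ^2|ψ|² dξ.
Recall ∫₀^∞ ξ^m e^(−ξ/β) dξ = m!·β^(m+1), evaluating both integrals, ⟨ξ²⟩ = d^2/2.
With d = 5.681, ⟨ξ^2⟩ = 16.137.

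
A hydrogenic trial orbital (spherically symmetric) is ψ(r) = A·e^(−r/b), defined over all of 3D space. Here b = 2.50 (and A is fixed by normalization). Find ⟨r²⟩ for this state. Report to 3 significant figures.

⟨r^2⟩ ≈ 18.8

By definition ⟨r²⟩ = ∫ r^2 |ψ(r)|² 4πr² dr.
With ∫₀^∞ r^4 e^(−αr) dr = 4!/α^5, the ratio of the moment integral to the normalization integral gives ⟨r²⟩ = 3·b^2.
Putting b = 2.50 gives 18.75.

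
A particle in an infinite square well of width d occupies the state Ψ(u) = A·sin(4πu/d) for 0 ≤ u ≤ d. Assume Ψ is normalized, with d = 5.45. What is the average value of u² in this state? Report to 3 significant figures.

⟨u²⟩ = ∫ u^2 |Ψ|² du over the full domain.
Using sin²θ = (1 − cos 2θ)/2, evaluating both integrals, ⟨u²⟩ = -d^2/(32·π^2) + d^2/3.
With d = 5.45, ⟨u^2⟩ = 9.807.

⟨u^2⟩ ≈ 9.81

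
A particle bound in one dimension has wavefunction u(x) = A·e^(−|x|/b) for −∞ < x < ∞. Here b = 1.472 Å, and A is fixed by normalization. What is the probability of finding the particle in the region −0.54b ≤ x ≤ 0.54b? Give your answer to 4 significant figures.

P ≈ 0.6604

The probability is P = ∫ |u|² dx over [−0.54b, 0.54b].
The normalization integral ∫|u|²dx over the whole domain equals b·A², and A² cancels in the ratio.
By symmetry take twice the x ≥ 0 contribution in numerator and denominator; the 2's cancel. In terms of t = x/b (A² and the length scale cancel between numerator and denominator), P = [∫_{0}^{0.54} e^(-2·t) dt] / [∫_{0}^{∞} e^(-2·t) dt].
With ∫ e^(-2·t) dt = -e^(-2·t)/2 + C, the region integral is 1/2 - e^(-27/25)/2 and the full one is 1/2.
Taking the ratio, P = 0.66040.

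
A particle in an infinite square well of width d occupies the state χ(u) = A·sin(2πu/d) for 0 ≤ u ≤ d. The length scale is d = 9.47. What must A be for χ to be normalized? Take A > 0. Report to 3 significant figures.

Require ∫ |χ|² du = 1 over the whole domain.
Using sin²θ = (1 − cos 2θ)/2, carrying out the integral gives A² · d/2.
Plugging in d = 9.47 yields A = 0.4596.

A ≈ 0.460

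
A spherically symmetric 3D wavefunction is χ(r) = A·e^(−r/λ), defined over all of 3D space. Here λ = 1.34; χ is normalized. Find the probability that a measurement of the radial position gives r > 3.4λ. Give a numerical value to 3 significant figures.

Integrate the radial probability density 4πr²|χ|² over r > 3.4λ.
A² is fixed by ∫₀^∞ 4πr²|χ|² dr = 1, i.e. A² = (π·λ^3)^(−1).
In terms of u = r/λ (A², 4π and the length scale all cancel between numerator and denominator), P = [∫_{3.4}^{∞} u^2·e^(-2·u) du] / [∫_{0}^{∞} u^2·e^(-2·u) du].
An antiderivative of u^2·e^(-2·u) is -(2·u^2 + 2·u + 1)·e^(-2·u)/4; evaluating from 3.4 to ∞ gives 773·e^(-34/5)/100, while the full integral is 1/4.
Taking the ratio yields P = 0.03444.

P ≈ 0.0344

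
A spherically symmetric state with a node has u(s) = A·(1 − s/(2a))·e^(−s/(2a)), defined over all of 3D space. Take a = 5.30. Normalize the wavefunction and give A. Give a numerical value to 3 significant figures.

Require ∫ |u|² 4πs² ds = 1 over the whole domain.
(Spherical symmetry: dV = 4πs² ds.)
Using ∫₀^∞ sⁿ e^(−αs) ds = n!/αⁿ⁺¹, carrying out the integral gives A² · 8·π·a^3.
So A² = (8·π·a^3)^(−1).
Plugging in a = 5.30 yields A = 0.01635.

A ≈ 0.0163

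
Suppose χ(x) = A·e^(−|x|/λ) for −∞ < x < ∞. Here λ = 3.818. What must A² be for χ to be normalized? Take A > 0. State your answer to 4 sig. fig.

A^2 ≈ 0.2619

The normalization condition is ∫|χ|² dx = 1 from −∞ to ∞.
Recall ∫₀^∞ x^m e^(−x/β) dx = m!·β^(m+1), the integral (without the A² prefactor) comes out to λ.
Setting this equal to 1 gives A² = 1/(λ).
Plugging in λ = 3.818 yields A = 0.51178.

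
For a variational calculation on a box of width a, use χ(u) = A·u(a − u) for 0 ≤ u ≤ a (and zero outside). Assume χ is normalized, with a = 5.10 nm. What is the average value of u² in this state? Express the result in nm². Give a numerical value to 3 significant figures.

⟨u^2⟩ ≈ 7.43 nm^2

By definition ⟨u²⟩ = ∫ u^2 |χ(u)|² du.
Expanding the polynomial and integrating term by term, the ratio of the moment integral to the normalization integral gives ⟨u²⟩ = 2·a^2/7.
With a = 5.10, ⟨u^2⟩ = 7.431.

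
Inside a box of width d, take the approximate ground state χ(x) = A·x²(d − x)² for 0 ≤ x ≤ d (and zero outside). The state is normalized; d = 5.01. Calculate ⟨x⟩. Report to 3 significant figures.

By definition ⟨x⟩ = ∫ x |χ(x)|² dx.
Expanding the polynomial and integrating term by term, evaluating both integrals, ⟨x⟩ = d/2.
Putting d = 5.01 gives 2.505.

⟨x⟩ ≈ 2.51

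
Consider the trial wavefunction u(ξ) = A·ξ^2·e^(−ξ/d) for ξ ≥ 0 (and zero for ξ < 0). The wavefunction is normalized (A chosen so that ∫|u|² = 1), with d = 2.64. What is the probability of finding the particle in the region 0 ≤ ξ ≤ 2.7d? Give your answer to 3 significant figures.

P ≈ 0.627

The probability is P = ∫ |u|² dξ over [0, 2.7d].
The normalization integral ∫|u|²dξ over the whole domain equals 3·d^5/4·A², and A² cancels in the ratio.
In terms of t = ξ/d (A² and the length scale cancel between numerator and denominator), P = [∫_{0}^{2.7} t^4·e^(-2·t) dt] / [∫_{0}^{∞} t^4·e^(-2·t) dt].
With ∫ t^4·e^(-2·t) dt = -(t^4/2 + t^3 + 3·t^2/2 + 3·t/2 + 3/4)·e^(-2·t) + C, the region integral is ≈ 0.47002 and the full one is 3/4.
This works out to P = 0.6267.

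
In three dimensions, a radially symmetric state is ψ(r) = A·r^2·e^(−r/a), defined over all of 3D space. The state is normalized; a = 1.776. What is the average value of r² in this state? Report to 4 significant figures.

⟨r^2⟩ ≈ 44.16

⟨r²⟩ = ∫ r^2 |ψ|² 4πr² dr over the full domain.
Evaluating both integrals, ⟨r²⟩ = 14·a^2.
Putting a = 1.776 gives 44.158.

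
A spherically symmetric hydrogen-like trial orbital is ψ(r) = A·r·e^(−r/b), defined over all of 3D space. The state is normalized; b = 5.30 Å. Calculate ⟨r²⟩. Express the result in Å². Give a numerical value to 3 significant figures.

⟨r^2⟩ ≈ 211 Å^2

⟨r²⟩ = ∫ r^2 |ψ|² 4πr² dr over the full domain.
Recall ∫₀^∞ r^m e^(−r/β) dr = m!·β^(m+1), evaluating both integrals, ⟨r²⟩ = 15·b^2/2.
Putting b = 5.30 gives 210.7.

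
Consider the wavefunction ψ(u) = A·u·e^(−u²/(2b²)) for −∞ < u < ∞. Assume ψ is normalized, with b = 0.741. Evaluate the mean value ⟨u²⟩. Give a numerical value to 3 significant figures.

⟨u^2⟩ ≈ 0.824

⟨u²⟩ = ∫ u^2 |ψ|² du over the full domain.
Using the Gaussian integral ∫_{−∞}^{∞} e^(−αu²) du = √(π/α), the ratio of the moment integral to the normalization integral gives ⟨u²⟩ = 3·b^2/2.
Putting b = 0.741 gives 0.8236.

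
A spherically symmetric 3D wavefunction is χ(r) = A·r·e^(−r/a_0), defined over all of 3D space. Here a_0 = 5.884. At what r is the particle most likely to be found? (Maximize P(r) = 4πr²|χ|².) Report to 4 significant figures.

r ≈ 11.77

The maximum of P(r) = 4πr²|χ|² occurs where its derivative vanishes.
Solving yields r = 2·a_0.
With a_0 = 5.884, the most probable radial distance is 11.768.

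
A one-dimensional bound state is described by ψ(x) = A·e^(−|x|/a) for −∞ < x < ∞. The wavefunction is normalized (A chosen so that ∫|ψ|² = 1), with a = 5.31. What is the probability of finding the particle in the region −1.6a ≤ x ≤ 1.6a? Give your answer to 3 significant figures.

P ≈ 0.959

P = ∫_{−1.6a}^{1.6a} |ψ(x)|² dx.
The normalization integral ∫|ψ|²dx over the whole domain equals a·A², and A² cancels in the ratio.
By symmetry take twice the x ≥ 0 contribution in numerator and denominator; the 2's cancel. Substituting u = x/a, A² and the length scale cancel in the ratio: P = ∫_{0}^{1.6} e^(-2·u) du / ∫_{0}^{∞} e^(-2·u) du.
Using ∫ e^(-2·u) du = -e^(-2·u)/2, the numerator is 1/2 - e^(-16/5)/2 and the denominator is 1/2.
This works out to P = 0.9592.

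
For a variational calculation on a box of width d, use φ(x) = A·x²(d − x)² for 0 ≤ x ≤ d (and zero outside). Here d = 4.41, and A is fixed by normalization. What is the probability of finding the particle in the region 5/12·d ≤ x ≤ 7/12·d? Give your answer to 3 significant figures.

P ≈ 0.395

|φ|² is the probability density, so P = ∫_{5/12·d}^{7/12·d} |φ|² dx.
With A² fixed by ∫|φ|² = 1, i.e. A² = (d^9/630)^(−1), substitute and integrate.
In terms of u = x/d (A² and the length scale cancel between numerator and denominator), P = [∫_{5/12}^{7/12} u^4·(1 - u)^4 du] / [∫_{0}^{1} u^4·(1 - u)^4 du].
With ∫ u^4·(1 - u)^4 du = u^5·(70·u^4 - 315·u^3 + 540·u^2 - 420·u + 126)/630 + C, the region integral is ≈ 0.00062752 and the full one is 1/630.
The result is P = 0.3953.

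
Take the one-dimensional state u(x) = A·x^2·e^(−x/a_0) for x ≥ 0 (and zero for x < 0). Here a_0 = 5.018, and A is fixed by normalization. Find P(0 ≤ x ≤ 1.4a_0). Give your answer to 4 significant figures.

|u|² is the probability density, so P = ∫_{0}^{1.4a_0} |u|² dx.
The normalization integral ∫|u|²dx over the whole domain equals 3·a_0^5/4·A², and A² cancels in the ratio.
Substituting t = x/a_0, A² and the length scale cancel in the ratio: P = ∫_{0}^{1.4} t^4·e^(-2·t) dt / ∫_{0}^{∞} t^4·e^(-2·t) dt.
An antiderivative of t^4·e^(-2·t) is -(t^4/2 + t^3 + 3·t^2/2 + 3·t/2 + 3/4)·e^(-2·t); evaluating from 0 to 1.4 gives ≈ 0.114243, while the full integral is 3/4.
Evaluating gives P = 0.15232.

P ≈ 0.1523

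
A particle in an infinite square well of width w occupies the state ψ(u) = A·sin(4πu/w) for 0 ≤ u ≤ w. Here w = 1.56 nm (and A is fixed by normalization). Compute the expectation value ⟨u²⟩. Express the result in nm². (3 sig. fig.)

⟨u^2⟩ ≈ 0.803 nm^2

The expectation value is the |ψ|²-weighted average of u^2: ∫ u^2|ψ|² du.
With ∫₀^w sin²(nπu/w) du = w/2, since the A² factors cancel between numerator and denominator, ⟨u²⟩ = -w^2/(32·π^2) + w^2/3.
Putting w = 1.56 gives 0.8035.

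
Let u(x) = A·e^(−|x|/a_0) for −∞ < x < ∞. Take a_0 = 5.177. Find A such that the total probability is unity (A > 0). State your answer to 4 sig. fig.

A ≈ 0.4395

The normalization condition is ∫|u|² dx = 1 from −∞ to ∞.
∫|u|² dx = A²·(a_0).
Setting this equal to 1 gives A² = 1/(a_0).
Plugging in a_0 = 5.177 yields A = 0.43950.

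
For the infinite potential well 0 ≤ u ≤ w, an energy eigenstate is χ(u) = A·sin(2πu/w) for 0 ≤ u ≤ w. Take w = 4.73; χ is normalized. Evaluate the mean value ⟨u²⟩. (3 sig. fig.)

⟨u^2⟩ ≈ 7.17

By definition ⟨u²⟩ = ∫ u^2 |χ(u)|² du.
Since the A² factors cancel between numerator and denominator, ⟨u²⟩ = -w^2/(8·π^2) + w^2/3.
Putting w = 4.73 gives 7.174.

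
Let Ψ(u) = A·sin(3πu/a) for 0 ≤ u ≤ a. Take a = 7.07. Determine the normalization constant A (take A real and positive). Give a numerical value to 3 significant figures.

A ≈ 0.532

Require ∫ |Ψ|² du = 1 over the whole domain.
With ∫₀^a sin²(nπu/a) du = a/2, with Ψ = A·sin(3πu/a), the integral evaluates to A²·[a/2].
With a = 7.07: A² = 0.2829 and A = 0.5319.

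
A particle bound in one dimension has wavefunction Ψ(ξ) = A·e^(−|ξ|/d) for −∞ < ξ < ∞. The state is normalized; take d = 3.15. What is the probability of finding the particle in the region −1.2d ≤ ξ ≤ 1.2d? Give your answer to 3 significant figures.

|Ψ|² is the probability density, so P = ∫_{−1.2d}^{1.2d} |Ψ|² dξ.
Since A² = 1/(d), this is the region integral divided by the full normalization integral.
Both integrals are even about ξ = 0, so only the ξ ≥ 0 halves are needed (the factors of 2 cancel). In terms of u = ξ/d (A² and the length scale cancel between numerator and denominator), P = [∫_{0}^{1.2} e^(-2·u) du] / [∫_{0}^{∞} e^(-2·u) du].
Using ∫ e^(-2·u) du = -e^(-2·u)/2, the numerator is 1/2 - e^(-12/5)/2 and the denominator is 1/2.
The result is P = 0.9093.

P ≈ 0.909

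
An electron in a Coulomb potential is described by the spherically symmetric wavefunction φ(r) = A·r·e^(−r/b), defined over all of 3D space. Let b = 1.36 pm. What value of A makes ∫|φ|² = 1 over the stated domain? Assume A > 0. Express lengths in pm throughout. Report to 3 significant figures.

A ≈ 0.151 pm^(-5/2)

The normalization condition is ∫|φ|² 4πr² dr = 1 from 0 to ∞.
Recall ∫₀^∞ r^m e^(−r/β) dr = m!·β^(m+1), with φ = A·r·e^(−r/b), the integral evaluates to A²·[3·π·b^5].
Setting this equal to 1 gives A² = 1/(3·π·b^5).
Plugging in b = 1.36 yields A = 0.1510.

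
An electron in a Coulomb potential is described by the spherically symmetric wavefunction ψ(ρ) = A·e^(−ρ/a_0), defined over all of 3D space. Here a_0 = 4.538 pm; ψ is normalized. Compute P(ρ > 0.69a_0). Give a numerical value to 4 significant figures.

Integrate the radial probability density 4πρ²|ψ|² over ρ > 0.69a_0.
The full normalization integral is A²·[π·a_0^3] = 1, fixing A².
In terms of u = ρ/a_0 (A², 4π and the length scale all cancel between numerator and denominator), P = [∫_{0.69}^{∞} u^2·e^(-2·u) du] / [∫_{0}^{∞} u^2·e^(-2·u) du].
Using ∫ u^2·e^(-2·u) du = -(2·u^2 + 2·u + 1)·e^(-2·u)/4, the numerator is ≈ 0.209578 and the denominator is 1/4.
This evaluates to P = 0.83831.

P ≈ 0.8383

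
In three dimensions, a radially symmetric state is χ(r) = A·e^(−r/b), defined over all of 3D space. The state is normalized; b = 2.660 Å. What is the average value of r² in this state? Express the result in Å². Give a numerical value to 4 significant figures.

⟨r²⟩ = ∫ r^2 |χ|² 4πr² dr over the full domain.
Recall ∫₀^∞ r^m e^(−r/β) dr = m!·β^(m+1), since the A² factors cancel between numerator and denominator, ⟨r²⟩ = 3·b^2.
With b = 2.660, ⟨r^2⟩ = 21.227.

⟨r^2⟩ ≈ 21.23 Å^2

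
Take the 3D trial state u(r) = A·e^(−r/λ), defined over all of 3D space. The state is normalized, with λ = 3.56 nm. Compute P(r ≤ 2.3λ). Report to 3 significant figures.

With dV = 4πr²dr, the probability is ∫|u|² dV over r ≤ 2.3λ.
The full normalization integral is A²·[π·λ^3] = 1, fixing A².
Substituting t = r/λ, A², 4π and the length scale all cancel in the ratio: P = ∫_{0}^{2.3} t^2·e^(-2·t) dt / ∫_{0}^{∞} t^2·e^(-2·t) dt.
With ∫ t^2·e^(-2·t) dt = -(2·t^2 + 2·t + 1)·e^(-2·t)/4 + C, the region integral is 1/4 - 809·e^(-23/5)/200 and the full one is 1/4.
The region integral divided by the full integral gives P = 0.8374.

P ≈ 0.837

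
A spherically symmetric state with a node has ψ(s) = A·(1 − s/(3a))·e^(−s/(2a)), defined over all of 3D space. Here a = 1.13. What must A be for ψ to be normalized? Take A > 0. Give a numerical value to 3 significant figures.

Normalization requires ∫|ψ|² 4πs² ds = 1, integrated from 0 to ∞.
The angular integral contributes 4π, leaving ∫₀^∞ s²|ψ|² ds.
Carrying out the integral gives A² · 8·π·a^3/3.
Hence A² = 1/[8·π·a^3/3].
With a = 1.13: A² = 0.08273 and A = 0.2876.

A ≈ 0.288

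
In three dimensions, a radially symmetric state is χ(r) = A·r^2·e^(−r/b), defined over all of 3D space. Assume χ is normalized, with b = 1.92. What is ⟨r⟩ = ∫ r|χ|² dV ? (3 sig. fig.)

⟨r⟩ ≈ 6.72

The expectation value is the |χ|²-weighted average of r: ∫ r|χ|² 4πr² dr.
The ratio of the moment integral to the normalization integral gives ⟨r⟩ = 7·b/2.
With b = 1.92, ⟨r⟩ = 6.720.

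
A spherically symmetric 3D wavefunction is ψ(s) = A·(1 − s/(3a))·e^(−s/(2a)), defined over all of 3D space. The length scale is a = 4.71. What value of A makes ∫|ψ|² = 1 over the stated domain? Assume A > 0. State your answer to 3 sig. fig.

A ≈ 0.0338

Normalization requires ∫|ψ|² 4πs² ds = 1, integrated from 0 to ∞.
(Spherical symmetry: dV = 4πs² ds.)
With ∫₀^∞ s^4 e^(−αs) ds = 4!/α^5, carrying out the integral gives A² · 8·π·a^3/3.
Substituting a = 4.71 gives A² = 0.001142, so A = 0.03380.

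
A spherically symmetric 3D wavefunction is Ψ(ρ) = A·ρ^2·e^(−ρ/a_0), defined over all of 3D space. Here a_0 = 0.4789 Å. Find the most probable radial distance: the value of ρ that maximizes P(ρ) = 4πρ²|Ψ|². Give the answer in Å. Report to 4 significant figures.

Differentiate P(ρ) = 4πρ²|Ψ|² with respect to ρ and set to zero.
This gives ρ = 3·a_0.
With a_0 = 0.4789, the most probable radial distance is 1.4367 Å.

ρ ≈ 1.437 Å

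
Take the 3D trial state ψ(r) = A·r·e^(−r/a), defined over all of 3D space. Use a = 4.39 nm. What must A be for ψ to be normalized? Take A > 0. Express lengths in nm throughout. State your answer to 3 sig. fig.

The normalization condition is ∫|ψ|² 4πr² dr = 1 from 0 to ∞.
In 3D with spherical symmetry the volume element is 4πr² dr.
The integral (without the A² prefactor) comes out to 3·π·a^5.
Hence A² = 1/[3·π·a^5].
With a = 4.39: A² = 0.00006507 and A = 0.008067.

A ≈ 0.00807 nm^(-5/2)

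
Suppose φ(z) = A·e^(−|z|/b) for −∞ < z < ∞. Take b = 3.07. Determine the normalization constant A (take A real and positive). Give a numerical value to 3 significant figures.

A ≈ 0.571

The normalization condition is ∫|φ|² dz = 1 from −∞ to ∞.
With ∫₀^∞ z^0 e^(−αz) dz = 0!/α^1, the integral (without the A² prefactor) comes out to b.
Hence A² = 1/[b].
Substituting b = 3.07 gives A² = 0.3257, so A = 0.5707.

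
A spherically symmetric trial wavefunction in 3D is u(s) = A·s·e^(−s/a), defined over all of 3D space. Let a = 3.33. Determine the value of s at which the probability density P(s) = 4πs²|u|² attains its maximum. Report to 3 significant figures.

s ≈ 6.66

The maximum of P(s) = 4πs²|u|² occurs where its derivative vanishes.
This gives s = 2·a.
With a = 3.33, the most probable radial distance is 6.660.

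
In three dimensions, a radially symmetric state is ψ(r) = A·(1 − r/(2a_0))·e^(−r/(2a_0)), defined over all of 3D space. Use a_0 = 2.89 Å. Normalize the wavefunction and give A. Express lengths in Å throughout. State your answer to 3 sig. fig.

A ≈ 0.0406 Å^(-3/2)

We need A² ∫|f|² 4πr² dr = 1, taking the integral from 0 to ∞.
The integral (without the A² prefactor) comes out to 8·π·a_0^3.
Setting this equal to 1 gives A² = 1/(8·π·a_0^3).
Plugging in a_0 = 2.89 yields A = 0.04060.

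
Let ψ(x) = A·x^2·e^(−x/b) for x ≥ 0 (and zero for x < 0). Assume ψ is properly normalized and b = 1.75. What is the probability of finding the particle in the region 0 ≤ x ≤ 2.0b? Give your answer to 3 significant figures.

P = ∫_{0}^{2.0b} |ψ(x)|² dx.
Since A² = 1/(3·b^5/4), this is the region integral divided by the full normalization integral.
Let u = x/b; then A² and the length scale cancel, so P = ∫_{0}^{2.0} u^4·e^(-2·u) du ÷ ∫_{0}^{∞} u^4·e^(-2·u) du.
An antiderivative of u^4·e^(-2·u) is -(u^4/2 + u^3 + 3·u^2/2 + 3·u/2 + 3/4)·e^(-2·u); evaluating from 0 to 2.0 gives 3/4 - 103·e^(-4)/4, while the full integral is 3/4.
Taking the ratio, P = 0.3712.

P ≈ 0.371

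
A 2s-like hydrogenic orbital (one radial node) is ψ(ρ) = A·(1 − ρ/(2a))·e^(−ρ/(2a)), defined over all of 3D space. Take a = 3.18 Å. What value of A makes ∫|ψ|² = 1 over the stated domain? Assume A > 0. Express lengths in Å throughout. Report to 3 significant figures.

Normalization requires ∫|ψ|² 4πρ² dρ = 1, integrated from 0 to ∞.
(Spherical symmetry: dV = 4πρ² dρ.)
With ψ = A·(1 − ρ/(2a))·e^(−ρ/(2a)), the integral evaluates to A²·[8·π·a^3].
With a = 3.18: A² = 0.001237 and A = 0.03518.

A ≈ 0.0352 Å^(-3/2)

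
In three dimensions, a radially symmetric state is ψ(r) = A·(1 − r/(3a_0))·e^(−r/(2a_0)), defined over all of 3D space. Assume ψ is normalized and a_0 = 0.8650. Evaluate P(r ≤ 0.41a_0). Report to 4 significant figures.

P ≈ 0.02059

With dV = 4πr²dr, the probability is ∫|ψ|² dV over r ≤ 0.41a_0.
A² is fixed by ∫₀^∞ 4πr²|ψ|² dr = 1, i.e. A² = (8·π·a_0^3/3)^(−1).
Substituting u = r/a_0, A², 4π and the length scale all cancel in the ratio: P = ∫_{0}^{0.41} u^2·(1 - u/3)^2·e^(-u) du / ∫_{0}^{∞} u^2·(1 - u/3)^2·e^(-u) du.
Using ∫ u^2·(1 - u/3)^2·e^(-u) du = (-u^4 + 2·u^3 - 3·u^2 - 6·u - 6)·e^(-u)/9, the numerator is ≈ 0.0137295 and the denominator is 2/3.
This evaluates to P = 0.020594.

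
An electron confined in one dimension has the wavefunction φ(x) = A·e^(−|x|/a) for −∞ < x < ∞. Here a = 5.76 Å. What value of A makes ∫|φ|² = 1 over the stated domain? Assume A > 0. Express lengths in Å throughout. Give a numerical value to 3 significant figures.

The normalization condition is ∫|φ|² dx = 1 from −∞ to ∞.
With ∫₀^∞ x^0 e^(−αx) dx = 0!/α^1, the integral (without the A² prefactor) comes out to a.
Setting this equal to 1 gives A² = 1/(a).
Substituting a = 5.76 gives A² = 0.1736, so A = 0.4167.

A ≈ 0.417 Å^(-1/2)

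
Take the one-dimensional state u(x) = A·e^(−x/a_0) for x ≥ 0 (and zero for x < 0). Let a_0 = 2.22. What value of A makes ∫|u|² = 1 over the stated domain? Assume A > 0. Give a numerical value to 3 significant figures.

A ≈ 0.949

We need A² ∫|f|² dx = 1, taking the integral from 0 to ∞.
With ∫₀^∞ x^0 e^(−αx) dx = 0!/α^1, the integral (without the A² prefactor) comes out to a_0/2.
So A² = (a_0/2)^(−1).
With a_0 = 2.22: A² = 0.9009 and A = 0.9492.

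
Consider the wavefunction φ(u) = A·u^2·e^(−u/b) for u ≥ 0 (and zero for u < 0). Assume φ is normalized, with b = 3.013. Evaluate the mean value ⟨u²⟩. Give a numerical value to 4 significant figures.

The expectation value is the |φ|²-weighted average of u^2: ∫ u^2|φ|² du.
With ∫₀^∞ u^6 e^(−αu) du = 6!/α^7, since the A² factors cancel between numerator and denominator, ⟨u²⟩ = 15·b^2/2.
Putting b = 3.013 gives 68.086.

⟨u^2⟩ ≈ 68.09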